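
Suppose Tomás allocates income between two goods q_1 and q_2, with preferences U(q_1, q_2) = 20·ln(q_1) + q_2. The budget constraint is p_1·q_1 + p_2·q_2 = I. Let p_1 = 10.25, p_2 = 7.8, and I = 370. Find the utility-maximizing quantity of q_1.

q_1* = 15.2195

Set MRS = p_1/p_2: (20/q_1)/1 = p_1/p_2.
So q_1*(p_1,p_2) = 20·p_2/p_1, independent of income; and q_2* = (I − 20·p_2)/p_2.
At the given prices: q_1* = 20·7.8/10.25 = 15.2195.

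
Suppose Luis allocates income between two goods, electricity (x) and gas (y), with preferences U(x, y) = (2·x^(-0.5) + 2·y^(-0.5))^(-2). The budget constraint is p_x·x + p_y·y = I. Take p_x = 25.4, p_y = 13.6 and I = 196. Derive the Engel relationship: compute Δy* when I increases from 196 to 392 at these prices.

Δy* = 6.4584

Substitute y = (y/x)·x into the budget: x* = I/(p_x + p_y·(y/x)).
Numerically y/x = 1.516573, so x* = 196/(25.4 + 13.6·1.516573) = 4.2585 and y* = 1.516573·4.2585 = 6.4584.
At I' = 392: y* = 12.9167. Change: 12.9167 − 6.4584 = 6.4584.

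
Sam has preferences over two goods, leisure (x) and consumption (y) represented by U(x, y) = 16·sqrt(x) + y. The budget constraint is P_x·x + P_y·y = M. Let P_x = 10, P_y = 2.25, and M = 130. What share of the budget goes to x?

share on x = 0.2492

Set MRS = P_x/P_y: 8·x^(−1/2) = P_x/P_y.
Solve: √x = 8·P_y/P_x, so x*(P_x,P_y) = (8·P_y/P_x)², and y* = (M − P_x·x*)/P_y.
Plugging in: x* = (8·2.25/10)² = 3.24, y* = 43.3778.
Expenditure on x: 10·3.24 = 32.4; share = 0.2492.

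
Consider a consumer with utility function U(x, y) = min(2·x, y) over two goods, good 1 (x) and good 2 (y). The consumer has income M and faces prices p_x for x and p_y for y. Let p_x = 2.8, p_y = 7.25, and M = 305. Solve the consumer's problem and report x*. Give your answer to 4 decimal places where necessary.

With perfect complements, no substitution: consume in ratio x:y = 1:2.
Budget: p_x·x + p_y·2·x = M, so (p_x + 2·p_y)·x = M.
Demand: x*(p_x,p_y,M) = M/(p_x + 2·p_y), y* = 2·M/(p_x + 2·p_y).
Here 2.8 + 2·7.25 = 17.3, giving x* = 17.6301.

x* = 17.6301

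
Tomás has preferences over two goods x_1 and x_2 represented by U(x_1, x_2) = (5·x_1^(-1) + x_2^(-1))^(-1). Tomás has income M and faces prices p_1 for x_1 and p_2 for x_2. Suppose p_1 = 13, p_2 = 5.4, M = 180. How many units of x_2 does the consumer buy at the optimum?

x_2* = 7.4581

Substitute x_2 = (x_2/x_1)·x_1 into the budget: x_1* = M/(p_1 + p_2·(x_2/x_1)).
Numerically x_2/x_1 = 0.693889, so x_1* = 180/(13 + 5.4·0.693889) = 10.7482 and x_2* = 0.693889·10.7482 = 7.4581.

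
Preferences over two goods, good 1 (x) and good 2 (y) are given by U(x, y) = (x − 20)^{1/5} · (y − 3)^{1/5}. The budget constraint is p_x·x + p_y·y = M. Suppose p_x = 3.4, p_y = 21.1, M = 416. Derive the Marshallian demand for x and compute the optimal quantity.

x* = 61.8676

This is Cobb-Douglas in (x−20, y−3): tangency gives 0.2·p_y·(y−3) = 0.2·p_x·(x−20).
After buying the subsistence bundle (20, 3), a share 0.5 of the remaining income goes to x: x* = 20 + 0.5·(M − 20p_x − 3p_y)/p_x.
Discretionary income = 416 − 20·3.4 − 3·21.1 = 284.7; x* = 20 + 0.5·284.7/3.4 = 61.8676.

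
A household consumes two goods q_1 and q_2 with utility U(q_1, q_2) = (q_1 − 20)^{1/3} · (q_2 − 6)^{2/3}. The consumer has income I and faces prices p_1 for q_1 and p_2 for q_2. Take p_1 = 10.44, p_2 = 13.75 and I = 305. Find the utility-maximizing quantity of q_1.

After buying the subsistence bundle (20, 6), a share 1/3 of the remaining income goes to q_1: q_1* = 20 + 1/3·(I − 20p_1 − 6p_2)/p_1.
Discretionary income = 305 − 20·10.44 − 6·13.75 = 13.7; q_1* = 20 + 1/3·13.7/10.44 = 20.4374.

q_1* = 20.4374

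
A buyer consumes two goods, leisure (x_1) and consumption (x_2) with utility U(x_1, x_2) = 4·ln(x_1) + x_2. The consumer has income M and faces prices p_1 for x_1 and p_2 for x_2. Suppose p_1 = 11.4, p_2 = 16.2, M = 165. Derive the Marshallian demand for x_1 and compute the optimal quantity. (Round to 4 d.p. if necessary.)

MU_x_1 = 4/x_1, MU_x_2 = 1. Tangency: 4/x_1 = p_1/p_2.
So x_1*(p_1,p_2) = 4·p_2/p_1, independent of income; and x_2* = (M − 4·p_2)/p_2.
At the given prices: x_1* = 4·16.2/11.4 = 5.6842.

x_1* = 5.6842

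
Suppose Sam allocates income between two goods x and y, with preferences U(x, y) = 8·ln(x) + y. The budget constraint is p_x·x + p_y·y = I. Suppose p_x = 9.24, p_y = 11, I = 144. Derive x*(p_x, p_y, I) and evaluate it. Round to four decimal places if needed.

x* = 9.5238

MU_x = 8/x, MU_y = 1. Tangency: 8/x = p_x/p_y.
So x*(p_x,p_y) = 8·p_y/p_x, independent of income; and y* = (I − 8·p_y)/p_y.
At the given prices: x* = 8·11/9.24 = 9.5238.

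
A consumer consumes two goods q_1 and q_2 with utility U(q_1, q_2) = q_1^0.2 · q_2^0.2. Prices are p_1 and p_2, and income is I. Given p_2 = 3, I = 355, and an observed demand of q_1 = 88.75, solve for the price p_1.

p_1 = 2

MU_q_1/MU_q_2 = (0.2·q_2)/(0.2·q_1); tangency sets this equal to p_1/p_2.
So 0.2·p_2·q_2 = 0.2·p_1·q_1; combined with the budget, a share 0.5 of income goes to q_1.
Demand: q_1*(p_1,p_2,I) = 0.5·I/p_1 and q_2* = 0.5·I/p_2.
Set q_1* = 88.75 in the demand function and solve for p_1: p_1 = 2.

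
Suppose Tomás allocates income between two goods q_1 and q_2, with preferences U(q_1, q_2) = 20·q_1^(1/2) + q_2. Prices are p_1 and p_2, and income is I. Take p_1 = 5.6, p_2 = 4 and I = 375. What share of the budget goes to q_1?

MU_q_1 = 10/√q_1, MU_q_2 = 1. Tangency: 10/√q_1 = p_1/p_2.
Thus q_1* = (10·p_2/p_1)² — independent of I — with the rest of income spent on q_2.
Plugging in: q_1* = (10·4/5.6)² = 51.0204, q_2* = 22.3214.
Expenditure on q_1: 5.6·51.0204 = 285.7143; share = 0.7619.

share on q_1 = 0.7619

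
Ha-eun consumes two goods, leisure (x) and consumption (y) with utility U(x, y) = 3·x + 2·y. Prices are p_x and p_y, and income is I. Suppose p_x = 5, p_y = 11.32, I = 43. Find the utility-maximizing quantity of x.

x* = 8.6

Linear utility — the consumer picks whichever good has higher MU/price: 3/5 = 0.6 vs 2/11.32 = 0.1767.
x gives more utility per dollar, so spend all income on x: x* = I/p_x, y* = 0.
Numerically: x* = 8.6, y* = 0.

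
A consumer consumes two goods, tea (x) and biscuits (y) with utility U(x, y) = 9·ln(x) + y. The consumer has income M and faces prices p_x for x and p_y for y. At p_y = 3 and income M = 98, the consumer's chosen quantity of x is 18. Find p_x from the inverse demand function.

Set MRS = p_x/p_y: (9/x)/1 = p_x/p_y.
So x*(p_x,p_y) = 9·p_y/p_x, independent of income; and y* = (M − 9·p_y)/p_y.
Set x* = 18 in the demand function and solve for p_x: p_x = 1.5.

p_x = 1.5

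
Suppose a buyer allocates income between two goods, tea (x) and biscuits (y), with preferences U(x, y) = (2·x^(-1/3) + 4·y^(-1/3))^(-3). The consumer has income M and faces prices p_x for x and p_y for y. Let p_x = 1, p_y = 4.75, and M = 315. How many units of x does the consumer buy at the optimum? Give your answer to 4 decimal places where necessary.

From the CES first-order condition, (1/2)·(y/x)^(4/3) = p_x/p_y.
Hence y/x = (2·p_x/p_y)^(1/(4/3)), i.e. raised to the 0.75 power.
With the ratio pinned down, the budget gives x* = M/(p_x + p_y·(y/x)) and y* = (y/x)·x*.
Numerically y/x = 0.5227, so x* = 315/(1 + 4.75·0.5227) = 90.4439.

x* = 90.4439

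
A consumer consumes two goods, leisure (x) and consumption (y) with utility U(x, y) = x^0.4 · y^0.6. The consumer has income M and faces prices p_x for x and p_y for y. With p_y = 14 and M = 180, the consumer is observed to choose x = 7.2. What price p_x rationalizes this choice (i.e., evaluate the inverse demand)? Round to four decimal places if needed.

The MRS is (2/3)·y/x. Set MRS = p_x/p_y.
Rearranging, p_y·y = (3/2)·p_x·x. Substituting into the budget gives p_x·x·(1 + (3/2)) = M.
Demand: x*(p_x,p_y,M) = 0.4·M/p_x and y* = 0.6·M/p_y.
Set x* = 7.2 in the demand function and solve for p_x: p_x = 10.

p_x = 10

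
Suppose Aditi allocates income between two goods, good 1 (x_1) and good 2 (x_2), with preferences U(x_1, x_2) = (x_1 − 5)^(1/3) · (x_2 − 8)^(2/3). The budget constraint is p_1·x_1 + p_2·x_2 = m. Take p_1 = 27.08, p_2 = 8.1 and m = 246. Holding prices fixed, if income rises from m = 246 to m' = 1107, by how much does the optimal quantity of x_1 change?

This is Cobb-Douglas in (x_1−5, x_2−8): tangency gives 1/3·p_2·(x_2−8) = 2/3·p_1·(x_1−5).
Substituting into the budget: x_1* = 5 + 1/3·(m − 5·p_1 − 8·p_2)/p_1, and x_2* = 8 + 2/3·(…)/p_2.
Discretionary income = 246 − 5·27.08 − 8·8.1 = 45.8; x_1* = 5 + 1/3·45.8/27.08 = 5.5638.
At m' = 1107: x_1* = 16.162. Change: 16.162 − 5.5638 = 10.5982.

Δx_1* = 10.5982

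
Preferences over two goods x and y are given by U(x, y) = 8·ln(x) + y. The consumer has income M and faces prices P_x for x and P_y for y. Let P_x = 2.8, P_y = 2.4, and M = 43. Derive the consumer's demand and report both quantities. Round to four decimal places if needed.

MU_x = 8/x, MU_y = 1. Tangency: 8/x = P_x/P_y.
So x*(P_x,P_y) = 8·P_y/P_x, independent of income; and y* = (M − 8·P_y)/P_y.
At the given prices: x* = 8·2.4/2.8 = 6.8571, and y* = 9.9167.

x* = 6.8571, y* = 9.9167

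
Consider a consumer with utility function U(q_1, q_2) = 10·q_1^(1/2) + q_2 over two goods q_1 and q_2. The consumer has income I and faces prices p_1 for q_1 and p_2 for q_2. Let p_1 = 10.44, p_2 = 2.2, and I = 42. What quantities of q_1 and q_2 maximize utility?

q_1* = 1.1102, q_2* = 13.8227

MU_q_1 = 5/√q_1, MU_q_2 = 1. Tangency: 5/√q_1 = p_1/p_2.
Solve: √q_1 = 5·p_2/p_1, so q_1*(p_1,p_2) = (5·p_2/p_1)², and q_2* = (I − p_1·q_1*)/p_2.
Plugging in: q_1* = (5·2.2/10.44)² = 1.1102, q_2* = 13.8227.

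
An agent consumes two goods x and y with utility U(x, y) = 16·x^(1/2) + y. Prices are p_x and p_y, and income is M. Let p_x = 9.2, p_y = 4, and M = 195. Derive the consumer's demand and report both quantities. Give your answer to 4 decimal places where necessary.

Set MRS = p_x/p_y: 8·x^(−1/2) = p_x/p_y.
Thus x* = (8·p_y/p_x)² — independent of M — with the rest of income spent on y.
Plugging in: x* = (8·4/9.2)² = 12.0983, y* = 20.9239.

x* = 12.0983, y* = 20.9239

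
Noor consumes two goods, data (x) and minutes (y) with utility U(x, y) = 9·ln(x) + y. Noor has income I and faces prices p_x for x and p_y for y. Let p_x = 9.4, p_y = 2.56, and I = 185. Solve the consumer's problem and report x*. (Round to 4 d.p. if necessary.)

MU_x = 9/x, MU_y = 1. Tangency: 9/x = p_x/p_y.
So x*(p_x,p_y) = 9·p_y/p_x, independent of income; and y* = (I − 9·p_y)/p_y.
At the given prices: x* = 9·2.56/9.4 = 2.4511.

x* = 2.4511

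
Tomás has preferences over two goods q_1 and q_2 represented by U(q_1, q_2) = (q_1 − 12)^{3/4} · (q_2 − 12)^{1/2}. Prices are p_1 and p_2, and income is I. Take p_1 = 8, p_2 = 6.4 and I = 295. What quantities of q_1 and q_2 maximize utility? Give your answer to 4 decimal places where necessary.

MRS = (3/2)·(q_2−12)/(q_1−12). Tangency with p_1/p_2 gives q_2−12 = (2/3)·(p_1/p_2)·(q_1−12).
Substituting into the budget: q_1* = 12 + 0.6·(I − 12·p_1 − 12·p_2)/p_1, and q_2* = 12 + 0.4·(…)/p_2.
Discretionary income = 295 − 12·8 − 12·6.4 = 122.2; q_1* = 12 + 0.6·122.2/8 = 21.165; q_2* = 12 + 0.4·122.2/6.4 = 19.6375.

q_1* = 21.165, q_2* = 19.6375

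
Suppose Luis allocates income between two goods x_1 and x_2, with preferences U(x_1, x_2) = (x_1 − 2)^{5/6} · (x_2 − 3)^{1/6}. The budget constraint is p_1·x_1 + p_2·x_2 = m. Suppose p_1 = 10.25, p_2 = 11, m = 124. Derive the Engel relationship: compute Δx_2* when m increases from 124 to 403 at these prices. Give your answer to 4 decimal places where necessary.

Δx_2* = 4.2273

MRS = 5·(x_2−3)/(x_1−2). Tangency with p_1/p_2 gives x_2−3 = (1/5)·(p_1/p_2)·(x_1−2).
Substituting into the budget: x_1* = 2 + 5/6·(m − 2·p_1 − 3·p_2)/p_1, and x_2* = 3 + 1/6·(…)/p_2.
Discretionary income = 124 − 2·10.25 − 3·11 = 70.5; x_2* = 3 + 1/6·70.5/11 = 4.0682.
At m' = 403: x_2* = 8.2955. Change: 8.2955 − 4.0682 = 4.2273.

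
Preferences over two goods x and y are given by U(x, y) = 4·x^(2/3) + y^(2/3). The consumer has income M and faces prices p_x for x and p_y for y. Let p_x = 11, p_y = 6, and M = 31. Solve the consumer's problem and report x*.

x* = 2.6776

MRS = MU_x/MU_y = 4·(y/x)^(1/3). Set equal to p_x/p_y.
Hence y/x = ((1/4)·p_x/p_y)^(1/(1/3)), i.e. raised to the 3 power.
Substitute y = (y/x)·x into the budget: x* = M/(p_x + p_y·(y/x)).
Numerically y/x = 0.096282, so x* = 31/(11 + 6·0.096282) = 2.6776.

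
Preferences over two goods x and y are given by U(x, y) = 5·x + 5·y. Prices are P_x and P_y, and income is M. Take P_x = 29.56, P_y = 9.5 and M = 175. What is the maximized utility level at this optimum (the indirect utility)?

Numerically: x* = 0, y* = 18.4211.
Utility at the optimum: U(0, 18.4211) = 92.1053.

V = 92.1053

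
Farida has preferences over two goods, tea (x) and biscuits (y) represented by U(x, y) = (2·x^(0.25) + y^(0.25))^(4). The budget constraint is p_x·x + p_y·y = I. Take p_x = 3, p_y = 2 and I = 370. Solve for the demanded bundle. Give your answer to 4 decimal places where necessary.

x* = 84.8071, y* = 57.7893

With the ratio pinned down, the budget gives x* = I/(p_x + p_y·(y/x)) and y* = (y/x)·x*.
Numerically y/x = 0.68142, so x* = 370/(3 + 2·0.68142) = 84.8071 and y* = 0.68142·84.8071 = 57.7893.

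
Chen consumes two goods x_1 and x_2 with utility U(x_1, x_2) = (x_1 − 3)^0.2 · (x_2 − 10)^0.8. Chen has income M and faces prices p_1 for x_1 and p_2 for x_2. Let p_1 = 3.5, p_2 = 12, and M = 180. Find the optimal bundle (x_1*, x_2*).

x_1* = 5.8286, x_2* = 13.3

This is Cobb-Douglas in (x_1−3, x_2−10): tangency gives 0.2·p_2·(x_2−10) = 0.8·p_1·(x_1−3).
After buying the subsistence bundle (3, 10), a share 0.2 of the remaining income goes to x_1: x_1* = 3 + 0.2·(M − 3p_1 − 10p_2)/p_1.
Discretionary income = 180 − 3·3.5 − 10·12 = 49.5; x_1* = 3 + 0.2·49.5/3.5 = 5.8286; x_2* = 10 + 0.8·49.5/12 = 13.3.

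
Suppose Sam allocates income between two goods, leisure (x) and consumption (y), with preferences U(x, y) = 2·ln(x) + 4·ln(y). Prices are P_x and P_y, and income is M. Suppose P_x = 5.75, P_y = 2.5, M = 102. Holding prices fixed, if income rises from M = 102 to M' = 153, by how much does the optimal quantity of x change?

Demand: x*(P_x,P_y,M) = 1/3·M/P_x and y* = 2/3·M/P_y.
At P_x=5.75, P_y=2.5, M=102: x* = 1/3·102/5.75 = 5.913.
At M' = 153: x* = 8.8696. Change: 8.8696 − 5.913 = 2.9565.

Δx* = 2.9565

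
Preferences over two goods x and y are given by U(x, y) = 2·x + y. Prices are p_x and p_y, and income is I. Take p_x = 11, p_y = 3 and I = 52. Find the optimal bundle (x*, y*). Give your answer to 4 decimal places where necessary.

x* = 0, y* = 17.3333

Perfect substitutes: compare marginal utility per dollar. 2/p_x vs 1/p_y → 0.1818 vs 0.3333.
y gives more utility per dollar, so spend all income on y: y* = I/p_y, x* = 0.
Numerically: x* = 0, y* = 17.3333.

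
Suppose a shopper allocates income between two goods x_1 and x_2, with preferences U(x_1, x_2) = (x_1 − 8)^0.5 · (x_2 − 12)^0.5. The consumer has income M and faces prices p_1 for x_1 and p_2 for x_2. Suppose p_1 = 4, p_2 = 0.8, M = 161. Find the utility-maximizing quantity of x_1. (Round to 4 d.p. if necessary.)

After buying the subsistence bundle (8, 12), a share 0.5 of the remaining income goes to x_1: x_1* = 8 + 0.5·(M − 8p_1 − 12p_2)/p_1.
Discretionary income = 161 − 8·4 − 12·0.8 = 119.4; x_1* = 8 + 0.5·119.4/4 = 22.925.

x_1* = 22.925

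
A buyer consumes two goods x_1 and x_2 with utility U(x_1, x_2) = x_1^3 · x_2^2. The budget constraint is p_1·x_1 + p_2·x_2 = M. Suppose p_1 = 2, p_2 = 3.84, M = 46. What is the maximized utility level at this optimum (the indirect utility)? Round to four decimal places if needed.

V = 60340.7156

Demand: x_1*(p_1,p_2,M) = 0.6·M/p_1 and x_2* = 0.4·M/p_2.
At p_1=2, p_2=3.84, M=46: x_1* = 0.6·46/2 = 13.8, x_2* = 4.7917.
Utility at the optimum: U(13.8, 4.7917) = 60340.7156.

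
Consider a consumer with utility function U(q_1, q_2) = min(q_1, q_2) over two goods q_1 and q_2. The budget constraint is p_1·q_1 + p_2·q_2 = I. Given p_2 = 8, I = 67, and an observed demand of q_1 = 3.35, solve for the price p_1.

With perfect complements, no substitution: consume in ratio q_1:q_2 = 1:1.
Budget: p_1·q_1 + p_2·q_1 = I, so (p_1 + p_2)·q_1 = I.
Demand: q_1*(p_1,p_2,I) = I/(p_1 + p_2), q_2* = I/(p_1 + p_2).
Set q_1* = 3.35 in the demand function and solve for p_1: p_1 = 12.

p_1 = 12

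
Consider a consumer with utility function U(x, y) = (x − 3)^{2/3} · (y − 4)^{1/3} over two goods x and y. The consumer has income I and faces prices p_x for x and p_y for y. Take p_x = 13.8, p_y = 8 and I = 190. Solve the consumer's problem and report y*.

Let x' = x−3, y' = y−4. MRS = 2·y'/x' = p_x/p_y.
Substituting into the budget: x* = 3 + 2/3·(I − 3·p_x − 4·p_y)/p_x, and y* = 4 + 1/3·(…)/p_y.
Discretionary income = 190 − 3·13.8 − 4·8 = 116.6; y* = 4 + 1/3·116.6/8 = 8.8583.

y* = 8.8583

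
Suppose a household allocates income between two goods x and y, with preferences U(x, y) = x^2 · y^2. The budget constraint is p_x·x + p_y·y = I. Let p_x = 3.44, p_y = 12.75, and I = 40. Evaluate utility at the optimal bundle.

V = 83.1731

MU_x/MU_y = (2·y)/(2·x); tangency sets this equal to p_x/p_y.
Rearranging, p_y·y = p_x·x. Substituting into the budget gives p_x·x·(1 + 1) = I.
Demand: x*(p_x,p_y,I) = 0.5·I/p_x and y* = 0.5·I/p_y.
At p_x=3.44, p_y=12.75, I=40: x* = 0.5·40/3.44 = 5.814, y* = 1.5686.
Utility at the optimum: U(5.814, 1.5686) = 83.1731.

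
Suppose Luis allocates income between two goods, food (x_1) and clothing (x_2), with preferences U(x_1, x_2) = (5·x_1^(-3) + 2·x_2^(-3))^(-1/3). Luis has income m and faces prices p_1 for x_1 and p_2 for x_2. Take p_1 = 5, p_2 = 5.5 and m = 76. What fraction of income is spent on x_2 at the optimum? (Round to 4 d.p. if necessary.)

share on x_2 = 0.4607

MRS = MU_x_1/MU_x_2 = (5/2)·(x_2/x_1)^(4). Set equal to p_1/p_2.
Solve for the ratio: x_2/x_1 = [(2/5)·p_1/p_2]^(0.25).
With the ratio pinned down, the budget gives x_1* = m/(p_1 + p_2·(x_2/x_1)) and x_2* = (x_2/x_1)·x_1*.
Numerically x_2/x_1 = 0.776545, so x_1* = 76/(5 + 5.5·0.776545) = 8.1976 and x_2* = 0.776545·8.1976 = 6.3658.
Expenditure on x_2: 5.5·6.3658 = 35.012; share = 0.4607.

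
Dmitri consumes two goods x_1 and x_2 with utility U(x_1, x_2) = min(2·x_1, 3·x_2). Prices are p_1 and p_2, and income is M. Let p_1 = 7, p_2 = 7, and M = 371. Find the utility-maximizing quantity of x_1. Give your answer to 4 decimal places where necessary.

Demand: x_1*(p_1,p_2,M) = 3·M/(3·p_1 + 2·p_2), x_2* = 2·M/(3·p_1 + 2·p_2).
Here 3·7 + 2·7 = 35, giving x_1* = 31.8.

x_1* = 31.8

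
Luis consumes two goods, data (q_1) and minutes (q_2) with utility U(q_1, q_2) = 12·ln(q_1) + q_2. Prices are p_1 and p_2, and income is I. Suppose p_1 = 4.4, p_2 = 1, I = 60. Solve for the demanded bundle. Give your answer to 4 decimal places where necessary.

Set MRS = p_1/p_2: (12/q_1)/1 = p_1/p_2.
So q_1*(p_1,p_2) = 12·p_2/p_1, independent of income; and q_2* = (I − 12·p_2)/p_2.
At the given prices: q_1* = 12·1/4.4 = 2.7273, and q_2* = 48.

q_1* = 2.7273, q_2* = 48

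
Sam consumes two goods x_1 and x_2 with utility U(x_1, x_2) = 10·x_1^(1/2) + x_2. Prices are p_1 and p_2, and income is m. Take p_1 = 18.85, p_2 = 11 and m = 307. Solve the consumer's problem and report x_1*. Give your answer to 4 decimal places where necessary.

Solve: √x_1 = 5·p_2/p_1, so x_1*(p_1,p_2) = (5·p_2/p_1)², and x_2* = (m − p_1·x_1*)/p_2.
Plugging in: x_1* = (5·11/18.85)² = 8.5134.

x_1* = 8.5134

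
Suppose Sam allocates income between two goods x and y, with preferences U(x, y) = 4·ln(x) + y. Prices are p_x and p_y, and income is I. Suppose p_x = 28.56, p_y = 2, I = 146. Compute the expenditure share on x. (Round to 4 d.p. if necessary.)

share on x = 0.0548

MU_x = 4/x, MU_y = 1. Tangency: 4/x = p_x/p_y.
So x*(p_x,p_y) = 4·p_y/p_x, independent of income; and y* = (I − 4·p_y)/p_y.
At the given prices: x* = 4·2/28.56 = 0.2801, and y* = 69.
Expenditure on x: 28.56·0.2801 = 8; share = 0.0548.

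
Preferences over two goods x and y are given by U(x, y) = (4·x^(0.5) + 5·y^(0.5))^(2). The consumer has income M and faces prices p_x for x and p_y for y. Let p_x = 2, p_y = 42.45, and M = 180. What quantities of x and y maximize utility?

MRS = MU_x/MU_y = (4/5)·(y/x)^(0.5). Set equal to p_x/p_y.
Solve for the ratio: y/x = [(5/4)·p_x/p_y]^(2).
With the ratio pinned down, the budget gives x* = M/(p_x + p_y·(y/x)) and y* = (y/x)·x*.
Numerically y/x = 0.003468, so x* = 180/(2 + 42.45·0.003468) = 83.8289 and y* = 0.003468·83.8289 = 0.2907.

x* = 83.8289, y* = 0.2907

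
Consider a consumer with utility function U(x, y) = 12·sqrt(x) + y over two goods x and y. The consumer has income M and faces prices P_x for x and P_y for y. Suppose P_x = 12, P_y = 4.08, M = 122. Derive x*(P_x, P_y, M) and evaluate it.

x* = 4.1616

Set MRS = P_x/P_y: 6·x^(−1/2) = P_x/P_y.
Thus x* = (6·P_y/P_x)² — independent of M — with the rest of income spent on y.
Plugging in: x* = (6·4.08/12)² = 4.1616.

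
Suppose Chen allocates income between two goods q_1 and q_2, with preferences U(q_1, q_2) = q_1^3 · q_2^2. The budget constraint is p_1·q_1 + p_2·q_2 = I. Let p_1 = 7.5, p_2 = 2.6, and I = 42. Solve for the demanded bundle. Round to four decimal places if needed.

q_1* = 3.36, q_2* = 6.4615

MU_q_1/MU_q_2 = (3·q_2)/(2·q_1); tangency sets this equal to p_1/p_2.
So 3·p_2·q_2 = 2·p_1·q_1; combined with the budget, a share 0.6 of income goes to q_1.
Demand: q_1*(p_1,p_2,I) = 0.6·I/p_1 and q_2* = 0.4·I/p_2.
At p_1=7.5, p_2=2.6, I=42: q_1* = 0.6·42/7.5 = 3.36, q_2* = 6.4615.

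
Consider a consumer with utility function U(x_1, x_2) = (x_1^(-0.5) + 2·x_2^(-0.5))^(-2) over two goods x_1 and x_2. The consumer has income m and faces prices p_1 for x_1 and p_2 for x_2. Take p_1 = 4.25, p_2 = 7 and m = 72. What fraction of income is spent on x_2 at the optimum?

share on x_2 = 0.6521

From the CES first-order condition, (1/2)·(x_2/x_1)^(1.5) = p_1/p_2.
Hence x_2/x_1 = (2·p_1/p_2)^(1/(1.5)), i.e. raised to the 2/3 power.
With the ratio pinned down, the budget gives x_1* = m/(p_1 + p_2·(x_2/x_1)) and x_2* = (x_2/x_1)·x_1*.
Numerically x_2/x_1 = 1.138188, so x_1* = 72/(4.25 + 7·1.138188) = 5.8933 and x_2* = 1.138188·5.8933 = 6.7077.
Expenditure on x_2: 7·6.7077 = 46.9536; share = 0.6521.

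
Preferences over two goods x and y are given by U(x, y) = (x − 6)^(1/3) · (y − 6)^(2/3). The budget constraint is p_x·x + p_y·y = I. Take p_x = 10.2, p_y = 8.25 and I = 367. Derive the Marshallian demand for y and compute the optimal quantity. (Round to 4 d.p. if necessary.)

y* = 26.7111

Discretionary income = 367 − 6·10.2 − 6·8.25 = 256.3; y* = 6 + 2/3·256.3/8.25 = 26.7111.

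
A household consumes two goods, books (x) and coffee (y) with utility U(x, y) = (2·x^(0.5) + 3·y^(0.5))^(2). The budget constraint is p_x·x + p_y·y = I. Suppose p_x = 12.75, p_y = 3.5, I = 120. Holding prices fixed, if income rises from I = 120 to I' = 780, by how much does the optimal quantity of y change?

Δy* = 168.0666

MU_x ∝ 2·x^(-0.5), MU_y ∝ 3·y^(-0.5), so MRS = (2/3)·(y/x)^(0.5) = p_x/p_y.
Solve for the ratio: y/x = [(3/2)·p_x/p_y]^(2).
Substitute y = (y/x)·x into the budget: x* = I/(p_x + p_y·(y/x)).
Numerically y/x = 29.858418, so x* = 120/(12.75 + 3.5·29.858418) = 1.0234 and y* = 29.858418·1.0234 = 30.5576.
At I' = 780: y* = 198.6241. Change: 198.6241 − 30.5576 = 168.0666.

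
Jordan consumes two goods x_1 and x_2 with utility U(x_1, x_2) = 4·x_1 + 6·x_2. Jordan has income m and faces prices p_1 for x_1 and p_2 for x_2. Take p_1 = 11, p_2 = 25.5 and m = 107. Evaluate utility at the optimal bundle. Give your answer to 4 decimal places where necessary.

V = 38.9091

Linear utility — the consumer picks whichever good has higher MU/price: 4/11 = 0.3636 vs 6/25.5 = 0.2353.
x_1 gives more utility per dollar, so spend all income on x_1: x_1* = m/p_1, x_2* = 0.
Numerically: x_1* = 9.7273, x_2* = 0.
Utility at the optimum: U(9.7273, 0) = 38.9091.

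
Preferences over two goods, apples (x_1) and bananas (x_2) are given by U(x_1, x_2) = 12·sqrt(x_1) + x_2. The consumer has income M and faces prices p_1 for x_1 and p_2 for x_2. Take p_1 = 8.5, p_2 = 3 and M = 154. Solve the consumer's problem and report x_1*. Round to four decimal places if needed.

x_1* = 4.4844

MU_x_1 = 6/√x_1, MU_x_2 = 1. Tangency: 6/√x_1 = p_1/p_2.
Solve: √x_1 = 6·p_2/p_1, so x_1*(p_1,p_2) = (6·p_2/p_1)², and x_2* = (M − p_1·x_1*)/p_2.
Plugging in: x_1* = (6·3/8.5)² = 4.4844.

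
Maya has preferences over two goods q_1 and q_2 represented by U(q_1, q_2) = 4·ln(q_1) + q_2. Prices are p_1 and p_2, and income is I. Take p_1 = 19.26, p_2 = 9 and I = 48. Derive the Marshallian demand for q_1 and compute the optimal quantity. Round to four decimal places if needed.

q_1* = 1.8692

So q_1*(p_1,p_2) = 4·p_2/p_1, independent of income; and q_2* = (I − 4·p_2)/p_2.
At the given prices: q_1* = 4·9/19.26 = 1.8692.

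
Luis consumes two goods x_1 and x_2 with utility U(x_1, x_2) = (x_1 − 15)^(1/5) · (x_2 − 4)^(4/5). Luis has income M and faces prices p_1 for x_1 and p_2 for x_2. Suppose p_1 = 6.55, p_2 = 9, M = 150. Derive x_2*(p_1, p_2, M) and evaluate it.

x_2* = 5.4

Let x_1' = x_1−15, x_2' = x_2−4. MRS = (1/4)·x_2'/x_1' = p_1/p_2.
Substituting into the budget: x_1* = 15 + 0.2·(M − 15·p_1 − 4·p_2)/p_1, and x_2* = 4 + 0.8·(…)/p_2.
Discretionary income = 150 − 15·6.55 − 4·9 = 15.75; x_2* = 4 + 0.8·15.75/9 = 5.4.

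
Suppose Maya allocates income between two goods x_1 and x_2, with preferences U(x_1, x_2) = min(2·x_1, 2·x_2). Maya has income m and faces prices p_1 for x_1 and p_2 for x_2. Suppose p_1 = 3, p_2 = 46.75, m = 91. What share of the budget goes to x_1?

share on x_1 = 0.0603

Demand: x_1*(p_1,p_2,m) = 2·m/(2·p_1 + 2·p_2), x_2* = 2·m/(2·p_1 + 2·p_2).
Here 2·3 + 2·46.75 = 99.5, giving x_1* = 1.8291 and x_2* = 1.8291.
Expenditure on x_1: 3·1.8291 = 5.4874; share = 0.0603.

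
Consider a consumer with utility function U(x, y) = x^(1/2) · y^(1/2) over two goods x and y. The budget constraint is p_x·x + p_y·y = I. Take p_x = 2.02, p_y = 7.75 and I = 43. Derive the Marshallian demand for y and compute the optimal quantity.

The MRS is y/x. Set MRS = p_x/p_y.
Rearranging, p_y·y = p_x·x. Substituting into the budget gives p_x·x·(1 + 1) = I.
Demand: x*(p_x,p_y,I) = 0.5·I/p_x and y* = 0.5·I/p_y.
At p_x=2.02, p_y=7.75, I=43: y* = 0.5·43/7.75 = 2.7742.

y* = 2.7742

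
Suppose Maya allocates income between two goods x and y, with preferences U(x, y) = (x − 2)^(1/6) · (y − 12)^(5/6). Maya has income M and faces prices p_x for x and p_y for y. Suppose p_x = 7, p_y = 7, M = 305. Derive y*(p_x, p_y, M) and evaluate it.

y* = 36.6429

MRS = (1/5)·(y−12)/(x−2). Tangency with p_x/p_y gives y−12 = 5·(p_x/p_y)·(x−2).
After buying the subsistence bundle (2, 12), a share 1/6 of the remaining income goes to x: x* = 2 + 1/6·(M − 2p_x − 12p_y)/p_x.
Discretionary income = 305 − 2·7 − 12·7 = 207; y* = 12 + 5/6·207/7 = 36.6429.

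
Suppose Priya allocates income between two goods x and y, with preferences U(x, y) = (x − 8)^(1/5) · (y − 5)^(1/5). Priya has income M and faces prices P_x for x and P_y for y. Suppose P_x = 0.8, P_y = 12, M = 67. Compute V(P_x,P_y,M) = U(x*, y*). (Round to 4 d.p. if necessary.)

Discretionary income = 67 − 8·0.8 − 5·12 = 0.6; x* = 8 + 0.5·0.6/0.8 = 8.375; y* = 5 + 0.5·0.6/12 = 5.025.
Utility at the optimum: U(8.375, 5.025) = 0.393.

V = 0.393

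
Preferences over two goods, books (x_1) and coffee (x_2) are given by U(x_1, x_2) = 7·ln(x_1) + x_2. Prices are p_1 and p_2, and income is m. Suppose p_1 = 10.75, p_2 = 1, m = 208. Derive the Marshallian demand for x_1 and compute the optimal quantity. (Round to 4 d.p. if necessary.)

x_1* = 0.6512

MU_x_1 = 7/x_1, MU_x_2 = 1. Tangency: 7/x_1 = p_1/p_2.
So x_1*(p_1,p_2) = 7·p_2/p_1, independent of income; and x_2* = (m − 7·p_2)/p_2.
At the given prices: x_1* = 7·1/10.75 = 0.6512.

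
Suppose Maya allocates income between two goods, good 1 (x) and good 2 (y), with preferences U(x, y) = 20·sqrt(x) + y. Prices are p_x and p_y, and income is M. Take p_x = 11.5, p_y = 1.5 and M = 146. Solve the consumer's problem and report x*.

Utility is quasi-linear in y; the FOC for x is 10/√x = p_x/p_y.
Thus x* = (10·p_y/p_x)² — independent of M — with the rest of income spent on y.
Plugging in: x* = (10·1.5/11.5)² = 1.7013.

x* = 1.7013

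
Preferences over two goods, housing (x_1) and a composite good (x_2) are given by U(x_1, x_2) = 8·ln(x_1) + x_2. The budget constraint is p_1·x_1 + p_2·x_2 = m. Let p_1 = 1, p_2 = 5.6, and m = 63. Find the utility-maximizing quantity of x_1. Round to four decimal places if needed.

So x_1*(p_1,p_2) = 8·p_2/p_1, independent of income; and x_2* = (m − 8·p_2)/p_2.
At the given prices: x_1* = 8·5.6/1 = 44.8.

x_1* = 44.8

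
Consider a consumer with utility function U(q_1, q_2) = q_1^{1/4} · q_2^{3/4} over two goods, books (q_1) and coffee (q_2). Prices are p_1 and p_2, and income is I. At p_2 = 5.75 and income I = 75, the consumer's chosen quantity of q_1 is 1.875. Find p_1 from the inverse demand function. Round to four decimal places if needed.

Tangency: MRS = (1/3)·q_2/q_1 = p_1/p_2.
So 0.25·p_2·q_2 = 0.75·p_1·q_1; combined with the budget, a share 0.25 of income goes to q_1.
Demand: q_1*(p_1,p_2,I) = 0.25·I/p_1 and q_2* = 0.75·I/p_2.
Set q_1* = 1.875 in the demand function and solve for p_1: p_1 = 10.

p_1 = 10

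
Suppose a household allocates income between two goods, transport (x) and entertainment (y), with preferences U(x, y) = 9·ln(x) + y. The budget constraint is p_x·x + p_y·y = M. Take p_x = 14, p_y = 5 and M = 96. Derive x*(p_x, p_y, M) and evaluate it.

MU_x = 9/x, MU_y = 1. Tangency: 9/x = p_x/p_y.
So x*(p_x,p_y) = 9·p_y/p_x, independent of income; and y* = (M − 9·p_y)/p_y.
At the given prices: x* = 9·5/14 = 3.2143.

x* = 3.2143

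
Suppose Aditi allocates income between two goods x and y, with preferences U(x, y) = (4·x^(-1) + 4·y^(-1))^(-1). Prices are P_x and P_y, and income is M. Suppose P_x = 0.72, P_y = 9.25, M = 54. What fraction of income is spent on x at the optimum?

From the CES first-order condition, (y/x)^(2) = P_x/P_y.
Solve for the ratio: y/x = [P_x/P_y]^(0.5).
With the ratio pinned down, the budget gives x* = M/(P_x + P_y·(y/x)) and y* = (y/x)·x*.
Numerically y/x = 0.278994, so x* = 54/(0.72 + 9.25·0.278994) = 16.3602 and y* = 0.278994·16.3602 = 4.5644.
Expenditure on x: 0.72·16.3602 = 11.7793; share = 0.2181.

share on x = 0.2181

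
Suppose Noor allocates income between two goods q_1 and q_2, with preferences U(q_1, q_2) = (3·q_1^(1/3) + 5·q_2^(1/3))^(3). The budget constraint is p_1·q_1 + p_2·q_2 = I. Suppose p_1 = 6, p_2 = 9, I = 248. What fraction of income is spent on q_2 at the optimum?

MRS = MU_q_1/MU_q_2 = (3/5)·(q_2/q_1)^(2/3). Set equal to p_1/p_2.
Solve for the ratio: q_2/q_1 = [(5/3)·p_1/p_2]^(1.5).
Substitute q_2 = (q_2/q_1)·q_1 into the budget: q_1* = I/(p_1 + p_2·(q_2/q_1)).
Numerically q_2/q_1 = 1.171214, so q_1* = 248/(6 + 9·1.171214) = 14.9931 and q_2* = 1.171214·14.9931 = 17.5601.
Expenditure on q_2: 9·17.5601 = 158.0413; share = 0.6373.

share on q_2 = 0.6373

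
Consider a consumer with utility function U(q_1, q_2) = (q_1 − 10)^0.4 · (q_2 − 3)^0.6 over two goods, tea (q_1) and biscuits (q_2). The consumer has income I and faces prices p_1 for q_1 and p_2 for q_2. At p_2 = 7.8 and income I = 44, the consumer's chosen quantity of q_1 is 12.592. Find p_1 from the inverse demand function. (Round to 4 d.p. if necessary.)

MRS = (2/3)·(q_2−3)/(q_1−10). Tangency with p_1/p_2 gives q_2−3 = (3/2)·(p_1/p_2)·(q_1−10).
After buying the subsistence bundle (10, 3), a share 0.4 of the remaining income goes to q_1: q_1* = 10 + 0.4·(I − 10p_1 − 3p_2)/p_1.
Set q_1* = 12.592 in the demand function and solve for p_1: p_1 = 1.25.

p_1 = 1.25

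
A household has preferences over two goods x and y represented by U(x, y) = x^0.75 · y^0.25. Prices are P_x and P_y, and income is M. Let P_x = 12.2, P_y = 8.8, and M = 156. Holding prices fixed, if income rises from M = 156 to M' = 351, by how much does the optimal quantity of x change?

Δx* = 11.9877

Demand: x*(P_x,P_y,M) = 0.75·M/P_x and y* = 0.25·M/P_y.
At P_x=12.2, P_y=8.8, M=156: x* = 0.75·156/12.2 = 9.5902.
At M' = 351: x* = 21.5779. Change: 21.5779 − 9.5902 = 11.9877.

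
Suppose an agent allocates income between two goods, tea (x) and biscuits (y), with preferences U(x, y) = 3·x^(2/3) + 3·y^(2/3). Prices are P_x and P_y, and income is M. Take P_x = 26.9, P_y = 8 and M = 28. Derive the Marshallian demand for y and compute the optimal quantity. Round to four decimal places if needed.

MU_x ∝ 3·x^(-1/3), MU_y ∝ 3·y^(-1/3), so MRS = (y/x)^(1/3) = P_x/P_y.
Hence y/x = (P_x/P_y)^(1/(1/3)), i.e. raised to the 3 power.
With the ratio pinned down, the budget gives x* = M/(P_x + P_y·(y/x)) and y* = (y/x)·x*.
Numerically y/x = 38.017791, so x* = 28/(26.9 + 8·38.017791) = 0.0846 and y* = 38.017791·0.0846 = 3.2156.

y* = 3.2156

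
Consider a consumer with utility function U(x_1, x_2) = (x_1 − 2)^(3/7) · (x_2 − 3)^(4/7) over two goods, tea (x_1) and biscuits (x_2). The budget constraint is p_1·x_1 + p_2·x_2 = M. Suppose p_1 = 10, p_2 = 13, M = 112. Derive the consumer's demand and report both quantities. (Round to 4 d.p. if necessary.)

x_1* = 4.2714, x_2* = 5.3297

This is Cobb-Douglas in (x_1−2, x_2−3): tangency gives 3/7·p_2·(x_2−3) = 4/7·p_1·(x_1−2).
After buying the subsistence bundle (2, 3), a share 3/7 of the remaining income goes to x_1: x_1* = 2 + 3/7·(M − 2p_1 − 3p_2)/p_1.
Discretionary income = 112 − 2·10 − 3·13 = 53; x_1* = 2 + 3/7·53/10 = 4.2714; x_2* = 3 + 4/7·53/13 = 5.3297.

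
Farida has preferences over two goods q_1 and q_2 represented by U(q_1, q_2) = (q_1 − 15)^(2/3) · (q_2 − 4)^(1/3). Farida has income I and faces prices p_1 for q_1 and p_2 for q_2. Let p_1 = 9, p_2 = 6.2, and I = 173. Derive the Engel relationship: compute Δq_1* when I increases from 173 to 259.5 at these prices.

Δq_1* = 6.4074

MRS = 2·(q_2−4)/(q_1−15). Tangency with p_1/p_2 gives q_2−4 = (1/2)·(p_1/p_2)·(q_1−15).
After buying the subsistence bundle (15, 4), a share 2/3 of the remaining income goes to q_1: q_1* = 15 + 2/3·(I − 15p_1 − 4p_2)/p_1.
Discretionary income = 173 − 15·9 − 4·6.2 = 13.2; q_1* = 15 + 2/3·13.2/9 = 15.9778.
At I' = 259.5: q_1* = 22.3852. Change: 22.3852 − 15.9778 = 6.4074.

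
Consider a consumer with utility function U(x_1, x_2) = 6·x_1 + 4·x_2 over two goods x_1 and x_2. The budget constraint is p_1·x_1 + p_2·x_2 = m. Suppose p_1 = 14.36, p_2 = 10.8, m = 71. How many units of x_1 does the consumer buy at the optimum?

x_1* = 4.9443

Perfect substitutes: compare marginal utility per dollar. 6/p_1 vs 4/p_2 → 0.4178 vs 0.3704.
x_1 gives more utility per dollar, so spend all income on x_1: x_1* = m/p_1, x_2* = 0.
Numerically: x_1* = 4.9443, x_2* = 0.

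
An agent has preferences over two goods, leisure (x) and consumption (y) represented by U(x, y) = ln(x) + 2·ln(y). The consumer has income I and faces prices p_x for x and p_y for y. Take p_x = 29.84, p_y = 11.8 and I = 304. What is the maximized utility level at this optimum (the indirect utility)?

MU_x/MU_y = (y)/(2·x); tangency sets this equal to p_x/p_y.
Rearranging, p_y·y = 2·p_x·x. Substituting into the budget gives p_x·x·(1 + 2) = I.
Demand: x*(p_x,p_y,I) = 1/3·I/p_x and y* = 2/3·I/p_y.
At p_x=29.84, p_y=11.8, I=304: x* = 1/3·304/29.84 = 3.3959, y* = 17.1751.
Utility at the optimum: U(3.3959, 17.1751) = 6.9095.

V = 6.9095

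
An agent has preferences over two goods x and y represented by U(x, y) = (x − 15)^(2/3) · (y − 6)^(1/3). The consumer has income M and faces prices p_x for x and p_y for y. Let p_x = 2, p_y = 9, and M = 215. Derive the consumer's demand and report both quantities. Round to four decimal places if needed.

x* = 58.6667, y* = 10.8519

Discretionary income = 215 − 15·2 − 6·9 = 131; x* = 15 + 2/3·131/2 = 58.6667; y* = 6 + 1/3·131/9 = 10.8519.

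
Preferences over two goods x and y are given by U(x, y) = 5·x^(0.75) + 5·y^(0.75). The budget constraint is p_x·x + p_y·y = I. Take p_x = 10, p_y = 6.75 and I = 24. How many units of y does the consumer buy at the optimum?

y* = 2.7193

MRS = MU_x/MU_y = (y/x)^(0.25). Set equal to p_x/p_y.
Solve for the ratio: y/x = [p_x/p_y]^(4).
With the ratio pinned down, the budget gives x* = I/(p_x + p_y·(y/x)) and y* = (y/x)·x*.
Numerically y/x = 4.817092, so x* = 24/(10 + 6.75·4.817092) = 0.5645 and y* = 4.817092·0.5645 = 2.7193.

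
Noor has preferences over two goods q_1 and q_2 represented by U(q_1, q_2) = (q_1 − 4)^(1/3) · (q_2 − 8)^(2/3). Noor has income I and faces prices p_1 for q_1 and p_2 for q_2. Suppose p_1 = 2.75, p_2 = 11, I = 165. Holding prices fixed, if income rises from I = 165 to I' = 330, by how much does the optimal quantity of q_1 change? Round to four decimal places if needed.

Δq_1* = 20

Let q_1' = q_1−4, q_2' = q_2−8. MRS = (1/2)·q_2'/q_1' = p_1/p_2.
Substituting into the budget: q_1* = 4 + 1/3·(I − 4·p_1 − 8·p_2)/p_1, and q_2* = 8 + 2/3·(…)/p_2.
Discretionary income = 165 − 4·2.75 − 8·11 = 66; q_1* = 4 + 1/3·66/2.75 = 12.
At I' = 330: q_1* = 32. Change: 32 − 12 = 20.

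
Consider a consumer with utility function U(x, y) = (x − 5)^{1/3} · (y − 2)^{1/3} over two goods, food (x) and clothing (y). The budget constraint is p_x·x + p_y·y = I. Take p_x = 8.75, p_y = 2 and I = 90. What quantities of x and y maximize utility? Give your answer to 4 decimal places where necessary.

x* = 7.4143, y* = 12.5625

This is Cobb-Douglas in (x−5, y−2): tangency gives 1/3·p_y·(y−2) = 1/3·p_x·(x−5).
After buying the subsistence bundle (5, 2), a share 0.5 of the remaining income goes to x: x* = 5 + 0.5·(I − 5p_x − 2p_y)/p_x.
Discretionary income = 90 − 5·8.75 − 2·2 = 42.25; x* = 5 + 0.5·42.25/8.75 = 7.4143; y* = 2 + 0.5·42.25/2 = 12.5625.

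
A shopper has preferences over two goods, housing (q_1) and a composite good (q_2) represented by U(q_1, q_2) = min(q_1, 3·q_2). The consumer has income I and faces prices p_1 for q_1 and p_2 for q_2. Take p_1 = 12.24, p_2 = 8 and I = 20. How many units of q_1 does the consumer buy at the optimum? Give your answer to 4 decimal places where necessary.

Here 3·12.24 + 8 = 44.72, giving q_1* = 1.3417.

q_1* = 1.3417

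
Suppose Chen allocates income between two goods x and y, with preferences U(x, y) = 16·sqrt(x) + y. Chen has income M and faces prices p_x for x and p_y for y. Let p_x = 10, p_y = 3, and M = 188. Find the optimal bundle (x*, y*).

MU_x = 8/√x, MU_y = 1. Tangency: 8/√x = p_x/p_y.
Thus x* = (8·p_y/p_x)² — independent of M — with the rest of income spent on y.
Plugging in: x* = (8·3/10)² = 5.76, y* = 43.4667.

x* = 5.76, y* = 43.4667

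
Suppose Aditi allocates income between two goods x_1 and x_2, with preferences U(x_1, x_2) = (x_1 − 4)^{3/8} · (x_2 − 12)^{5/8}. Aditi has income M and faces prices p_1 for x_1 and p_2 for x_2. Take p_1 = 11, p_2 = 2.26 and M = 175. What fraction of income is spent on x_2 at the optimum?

This is Cobb-Douglas in (x_1−4, x_2−12): tangency gives 0.375·p_2·(x_2−12) = 0.625·p_1·(x_1−4).
After buying the subsistence bundle (4, 12), a share 0.375 of the remaining income goes to x_1: x_1* = 4 + 0.375·(M − 4p_1 − 12p_2)/p_1.
Discretionary income = 175 − 4·11 − 12·2.26 = 103.88; x_1* = 4 + 0.375·103.88/11 = 7.5414; x_2* = 12 + 0.625·103.88/2.26 = 40.7279.
Expenditure on x_2: 2.26·40.7279 = 92.045; share = 0.526.

share on x_2 = 0.526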